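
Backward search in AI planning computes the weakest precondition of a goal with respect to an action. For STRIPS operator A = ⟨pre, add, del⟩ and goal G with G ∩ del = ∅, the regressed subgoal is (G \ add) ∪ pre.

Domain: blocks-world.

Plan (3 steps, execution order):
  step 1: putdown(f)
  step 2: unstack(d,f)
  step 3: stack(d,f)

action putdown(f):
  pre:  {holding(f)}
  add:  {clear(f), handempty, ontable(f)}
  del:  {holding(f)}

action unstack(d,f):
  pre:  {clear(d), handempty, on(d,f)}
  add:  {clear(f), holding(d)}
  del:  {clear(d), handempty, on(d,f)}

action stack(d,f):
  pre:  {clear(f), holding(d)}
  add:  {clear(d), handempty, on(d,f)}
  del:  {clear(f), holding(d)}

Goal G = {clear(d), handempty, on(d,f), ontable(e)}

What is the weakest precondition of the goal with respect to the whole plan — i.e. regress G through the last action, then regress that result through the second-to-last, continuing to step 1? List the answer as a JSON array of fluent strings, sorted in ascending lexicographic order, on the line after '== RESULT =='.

Regress step by step:
  through step 3 (stack(d,f)): drop {clear(d), handempty, on(d,f)}, keep {ontable(e)}, require {clear(f), holding(d)}
    → {clear(f), holding(d), ontable(e)}
  through step 2 (unstack(d,f)): drop {clear(f), holding(d)}, keep {ontable(e)}, require {clear(d), handempty, on(d,f)}
    → {clear(d), handempty, on(d,f), ontable(e)}
  through step 1 (putdown(f)): drop {handempty}, keep {clear(d), on(d,f), ontable(e)}, require {holding(f)}
    → {clear(d), holding(f), on(d,f), ontable(e)}

== RESULT ==
["clear(d)", "holding(f)", "on(d,f)", "ontable(e)"]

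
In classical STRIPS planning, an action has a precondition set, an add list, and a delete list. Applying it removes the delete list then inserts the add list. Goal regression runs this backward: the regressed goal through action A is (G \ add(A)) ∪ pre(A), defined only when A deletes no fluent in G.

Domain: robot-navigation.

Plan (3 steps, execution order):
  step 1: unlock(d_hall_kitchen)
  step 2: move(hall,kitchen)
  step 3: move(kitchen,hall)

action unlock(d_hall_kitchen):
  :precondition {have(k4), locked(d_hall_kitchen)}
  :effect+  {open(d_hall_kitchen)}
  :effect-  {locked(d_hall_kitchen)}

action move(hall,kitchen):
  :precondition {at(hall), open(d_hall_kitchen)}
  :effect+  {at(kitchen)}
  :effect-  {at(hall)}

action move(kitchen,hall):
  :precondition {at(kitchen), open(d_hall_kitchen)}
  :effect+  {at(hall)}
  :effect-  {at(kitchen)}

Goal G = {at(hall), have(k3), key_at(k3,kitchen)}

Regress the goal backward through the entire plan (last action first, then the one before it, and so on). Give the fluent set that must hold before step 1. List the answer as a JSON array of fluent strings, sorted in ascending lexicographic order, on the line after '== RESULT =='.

Work backward from the goal:
  through step 3 (move(kitchen,hall)): drop {at(hall)}, keep {have(k3), key_at(k3,kitchen)}, require {at(kitchen), open(d_hall_kitchen)}
    → {at(kitchen), have(k3), key_at(k3,kitchen), open(d_hall_kitchen)}
  through step 2 (move(hall,kitchen)): drop {at(kitchen)}, keep {have(k3), key_at(k3,kitchen), open(d_hall_kitchen)}, require {at(hall), open(d_hall_kitchen)}
    → {at(hall), have(k3), key_at(k3,kitchen), open(d_hall_kitchen)}
  through step 1 (unlock(d_hall_kitchen)): drop {open(d_hall_kitchen)}, keep {at(hall), have(k3), key_at(k3,kitchen)}, require {have(k4), locked(d_hall_kitchen)}
    → {at(hall), have(k3), have(k4), key_at(k3,kitchen), locked(d_hall_kitchen)}

== RESULT ==
["at(hall)", "have(k3)", "have(k4)", "key_at(k3,kitchen)", "locked(d_hall_kitchen)"]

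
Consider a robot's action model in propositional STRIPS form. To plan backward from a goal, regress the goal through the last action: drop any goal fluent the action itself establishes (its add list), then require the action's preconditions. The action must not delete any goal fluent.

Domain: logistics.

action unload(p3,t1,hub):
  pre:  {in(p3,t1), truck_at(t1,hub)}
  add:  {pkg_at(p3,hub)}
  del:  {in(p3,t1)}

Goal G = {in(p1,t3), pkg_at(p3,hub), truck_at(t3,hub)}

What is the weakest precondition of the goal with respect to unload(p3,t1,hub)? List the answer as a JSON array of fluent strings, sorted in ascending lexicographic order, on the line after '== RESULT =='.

Regress:
  G ∩ del = {}  (empty — regression defined)
  G \ add = {in(p1,t3), pkg_at(p3,hub), truck_at(t3,hub)} \ {pkg_at(p3,hub)} = {in(p1,t3), truck_at(t3,hub)}
  ∪ pre   = {in(p1,t3), truck_at(t3,hub)} ∪ {in(p3,t1), truck_at(t1,hub)}
          = {in(p1,t3), in(p3,t1), truck_at(t1,hub), truck_at(t3,hub)}

== RESULT ==
["in(p1,t3)", "in(p3,t1)", "truck_at(t1,hub)", "truck_at(t3,hub)"]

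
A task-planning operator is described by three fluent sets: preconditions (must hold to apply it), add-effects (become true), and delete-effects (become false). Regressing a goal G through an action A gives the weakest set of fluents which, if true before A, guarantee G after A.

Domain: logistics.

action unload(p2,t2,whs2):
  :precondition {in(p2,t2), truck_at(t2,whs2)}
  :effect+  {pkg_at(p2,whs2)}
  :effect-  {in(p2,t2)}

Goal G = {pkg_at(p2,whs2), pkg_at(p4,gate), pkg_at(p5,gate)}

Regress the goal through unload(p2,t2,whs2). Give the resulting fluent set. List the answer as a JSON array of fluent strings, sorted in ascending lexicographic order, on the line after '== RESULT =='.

Compute (G \ add) ∪ pre:
  G ∩ del = {}  (empty — regression defined)
  G \ add = {pkg_at(p2,whs2), pkg_at(p4,gate), pkg_at(p5,gate)} \ {pkg_at(p2,whs2)} = {pkg_at(p4,gate), pkg_at(p5,gate)}
  ∪ pre   = {pkg_at(p4,gate), pkg_at(p5,gate)} ∪ {in(p2,t2), truck_at(t2,whs2)}
          = {in(p2,t2), pkg_at(p4,gate), pkg_at(p5,gate), truck_at(t2,whs2)}

== RESULT ==
["in(p2,t2)", "pkg_at(p4,gate)", "pkg_at(p5,gate)", "truck_at(t2,whs2)"]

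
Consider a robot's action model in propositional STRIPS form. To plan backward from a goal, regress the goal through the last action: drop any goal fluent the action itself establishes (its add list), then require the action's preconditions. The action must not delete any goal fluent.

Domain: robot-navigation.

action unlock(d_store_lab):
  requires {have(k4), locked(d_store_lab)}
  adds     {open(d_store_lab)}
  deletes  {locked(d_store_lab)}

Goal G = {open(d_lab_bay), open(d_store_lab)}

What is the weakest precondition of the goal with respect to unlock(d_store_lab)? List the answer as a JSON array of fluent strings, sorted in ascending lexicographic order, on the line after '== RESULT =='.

Regress:
  G ∩ del = {}  (empty — regression defined)
  G \ add = {open(d_lab_bay), open(d_store_lab)} \ {open(d_store_lab)} = {open(d_lab_bay)}
  ∪ pre   = {open(d_lab_bay)} ∪ {have(k4), locked(d_store_lab)}
          = {have(k4), locked(d_store_lab), open(d_lab_bay)}

== RESULT ==
["have(k4)", "locked(d_store_lab)", "open(d_lab_bay)"]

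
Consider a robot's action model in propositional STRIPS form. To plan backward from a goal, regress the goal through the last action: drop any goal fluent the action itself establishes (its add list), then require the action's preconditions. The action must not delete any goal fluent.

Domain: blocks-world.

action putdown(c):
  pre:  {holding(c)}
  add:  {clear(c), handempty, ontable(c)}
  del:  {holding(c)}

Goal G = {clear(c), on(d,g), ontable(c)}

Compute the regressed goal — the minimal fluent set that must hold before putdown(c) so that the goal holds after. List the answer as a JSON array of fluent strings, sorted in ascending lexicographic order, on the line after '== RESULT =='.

Compute (G \ add) ∪ pre:
  G ∩ del = {}  (empty — regression defined)
  G \ add = {clear(c), on(d,g), ontable(c)} \ {clear(c), handempty, ontable(c)} = {on(d,g)}
  ∪ pre   = {on(d,g)} ∪ {holding(c)}
          = {holding(c), on(d,g)}

== RESULT ==
["holding(c)", "on(d,g)"]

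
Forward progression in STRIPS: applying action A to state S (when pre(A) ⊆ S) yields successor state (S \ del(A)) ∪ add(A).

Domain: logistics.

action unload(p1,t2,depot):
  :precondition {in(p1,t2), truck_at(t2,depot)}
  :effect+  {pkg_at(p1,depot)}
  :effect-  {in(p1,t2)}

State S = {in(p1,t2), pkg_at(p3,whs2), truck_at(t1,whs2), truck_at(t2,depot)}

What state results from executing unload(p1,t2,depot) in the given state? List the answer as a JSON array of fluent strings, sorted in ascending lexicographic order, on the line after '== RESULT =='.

Progress:
  pre ⊆ S: {in(p1,t2), truck_at(t2,depot)} ⊆ S  — applicable
  S \ del = {pkg_at(p3,whs2), truck_at(t1,whs2), truck_at(t2,depot)}
  ∪ add   = {pkg_at(p1,depot), pkg_at(p3,whs2), truck_at(t1,whs2), truck_at(t2,depot)}

== RESULT ==
["pkg_at(p1,depot)", "pkg_at(p3,whs2)", "truck_at(t1,whs2)", "truck_at(t2,depot)"]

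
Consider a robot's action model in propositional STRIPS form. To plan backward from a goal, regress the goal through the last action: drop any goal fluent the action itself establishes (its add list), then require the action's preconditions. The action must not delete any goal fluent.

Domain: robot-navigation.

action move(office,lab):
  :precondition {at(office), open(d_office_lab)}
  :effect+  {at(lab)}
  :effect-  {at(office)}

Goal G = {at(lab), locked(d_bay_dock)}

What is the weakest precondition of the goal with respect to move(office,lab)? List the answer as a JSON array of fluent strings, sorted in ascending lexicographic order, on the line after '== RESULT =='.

Regress:
  G ∩ del = {}  (empty — regression defined)
  G \ add = {at(lab), locked(d_bay_dock)} \ {at(lab)} = {locked(d_bay_dock)}
  ∪ pre   = {locked(d_bay_dock)} ∪ {at(office), open(d_office_lab)}
          = {at(office), locked(d_bay_dock), open(d_office_lab)}

== RESULT ==
["at(office)", "locked(d_bay_dock)", "open(d_office_lab)"]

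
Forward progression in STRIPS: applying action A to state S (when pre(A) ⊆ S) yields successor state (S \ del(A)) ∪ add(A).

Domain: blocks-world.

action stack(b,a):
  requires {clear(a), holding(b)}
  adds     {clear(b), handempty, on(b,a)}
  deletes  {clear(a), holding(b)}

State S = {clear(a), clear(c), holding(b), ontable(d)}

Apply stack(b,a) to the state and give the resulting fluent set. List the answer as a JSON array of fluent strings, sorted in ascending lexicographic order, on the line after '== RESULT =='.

Progress:
  pre ⊆ S: {clear(a), holding(b)} ⊆ S  — applicable
  S \ del = {clear(c), ontable(d)}
  ∪ add   = {clear(b), clear(c), handempty, on(b,a), ontable(d)}

== RESULT ==
["clear(b)", "clear(c)", "handempty", "on(b,a)", "ontable(d)"]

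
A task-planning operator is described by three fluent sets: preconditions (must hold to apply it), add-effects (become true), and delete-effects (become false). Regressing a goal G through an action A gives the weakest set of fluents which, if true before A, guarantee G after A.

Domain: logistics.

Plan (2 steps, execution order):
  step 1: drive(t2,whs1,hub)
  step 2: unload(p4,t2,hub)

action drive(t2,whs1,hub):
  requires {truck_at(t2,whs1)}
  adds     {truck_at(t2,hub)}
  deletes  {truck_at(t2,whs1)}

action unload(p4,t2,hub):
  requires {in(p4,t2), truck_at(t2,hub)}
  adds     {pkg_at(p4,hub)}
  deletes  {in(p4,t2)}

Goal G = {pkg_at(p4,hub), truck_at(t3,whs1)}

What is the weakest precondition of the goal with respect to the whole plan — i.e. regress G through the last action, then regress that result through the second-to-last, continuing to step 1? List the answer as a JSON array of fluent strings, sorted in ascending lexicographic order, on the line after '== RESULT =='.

Regress step by step:
  through step 2 (unload(p4,t2,hub)): drop {pkg_at(p4,hub)}, keep {truck_at(t3,whs1)}, require {in(p4,t2), truck_at(t2,hub)}
    → {in(p4,t2), truck_at(t2,hub), truck_at(t3,whs1)}
  through step 1 (drive(t2,whs1,hub)): drop {truck_at(t2,hub)}, keep {in(p4,t2), truck_at(t3,whs1)}, require {truck_at(t2,whs1)}
    → {in(p4,t2), truck_at(t2,whs1), truck_at(t3,whs1)}

== RESULT ==
["in(p4,t2)", "truck_at(t2,whs1)", "truck_at(t3,whs1)"]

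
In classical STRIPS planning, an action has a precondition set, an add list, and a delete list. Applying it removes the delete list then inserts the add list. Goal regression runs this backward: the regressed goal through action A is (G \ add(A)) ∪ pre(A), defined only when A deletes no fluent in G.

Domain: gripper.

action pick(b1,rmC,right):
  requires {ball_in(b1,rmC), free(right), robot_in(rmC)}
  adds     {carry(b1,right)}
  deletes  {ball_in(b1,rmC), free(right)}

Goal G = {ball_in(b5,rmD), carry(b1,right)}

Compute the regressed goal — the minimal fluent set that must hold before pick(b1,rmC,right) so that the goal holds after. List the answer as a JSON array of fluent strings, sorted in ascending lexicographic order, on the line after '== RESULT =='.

Regress:
  G ∩ del = {}  (empty — regression defined)
  G \ add = {ball_in(b5,rmD), carry(b1,right)} \ {carry(b1,right)} = {ball_in(b5,rmD)}
  ∪ pre   = {ball_in(b5,rmD)} ∪ {ball_in(b1,rmC), free(right), robot_in(rmC)}
          = {ball_in(b1,rmC), ball_in(b5,rmD), free(right), robot_in(rmC)}

== RESULT ==
["ball_in(b1,rmC)", "ball_in(b5,rmD)", "free(right)", "robot_in(rmC)"]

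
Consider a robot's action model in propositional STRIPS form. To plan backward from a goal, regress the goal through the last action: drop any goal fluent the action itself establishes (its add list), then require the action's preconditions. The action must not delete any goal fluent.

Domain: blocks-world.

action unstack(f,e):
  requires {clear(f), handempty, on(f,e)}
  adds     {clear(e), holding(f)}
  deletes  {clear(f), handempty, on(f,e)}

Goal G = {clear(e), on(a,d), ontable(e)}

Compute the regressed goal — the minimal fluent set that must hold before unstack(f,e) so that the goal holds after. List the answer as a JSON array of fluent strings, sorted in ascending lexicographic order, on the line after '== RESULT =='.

Regress:
  G ∩ del = {}  (empty — regression defined)
  G \ add = {clear(e), on(a,d), ontable(e)} \ {clear(e), holding(f)} = {on(a,d), ontable(e)}
  ∪ pre   = {on(a,d), ontable(e)} ∪ {clear(f), handempty, on(f,e)}
          = {clear(f), handempty, on(a,d), on(f,e), ontable(e)}

== RESULT ==
["clear(f)", "handempty", "on(a,d)", "on(f,e)", "ontable(e)"]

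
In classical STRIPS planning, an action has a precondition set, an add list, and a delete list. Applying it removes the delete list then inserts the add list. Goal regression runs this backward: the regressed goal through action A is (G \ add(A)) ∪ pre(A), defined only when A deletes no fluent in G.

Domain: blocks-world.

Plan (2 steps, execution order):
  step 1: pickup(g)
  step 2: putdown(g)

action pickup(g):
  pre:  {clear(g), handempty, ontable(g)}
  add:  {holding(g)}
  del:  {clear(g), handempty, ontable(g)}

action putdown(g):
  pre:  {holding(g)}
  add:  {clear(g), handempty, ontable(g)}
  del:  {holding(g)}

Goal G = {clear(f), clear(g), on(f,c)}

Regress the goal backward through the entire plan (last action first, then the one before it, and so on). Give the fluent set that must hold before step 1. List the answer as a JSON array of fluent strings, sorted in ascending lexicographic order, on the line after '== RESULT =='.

Work backward from the goal:
  through step 2 (putdown(g)): drop {clear(g)}, keep {clear(f), on(f,c)}, require {holding(g)}
    → {clear(f), holding(g), on(f,c)}
  through step 1 (pickup(g)): drop {holding(g)}, keep {clear(f), on(f,c)}, require {clear(g), handempty, ontable(g)}
    → {clear(f), clear(g), handempty, on(f,c), ontable(g)}

== RESULT ==
["clear(f)", "clear(g)", "handempty", "on(f,c)", "ontable(g)"]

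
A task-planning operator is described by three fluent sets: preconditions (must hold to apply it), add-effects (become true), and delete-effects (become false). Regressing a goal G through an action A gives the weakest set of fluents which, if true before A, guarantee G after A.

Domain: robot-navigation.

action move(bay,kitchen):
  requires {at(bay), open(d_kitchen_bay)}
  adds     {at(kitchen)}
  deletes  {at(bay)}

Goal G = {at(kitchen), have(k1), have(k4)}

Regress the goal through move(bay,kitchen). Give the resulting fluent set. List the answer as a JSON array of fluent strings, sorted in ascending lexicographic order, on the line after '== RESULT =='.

Regress:
  G ∩ del = {}  (empty — regression defined)
  G \ add = {at(kitchen), have(k1), have(k4)} \ {at(kitchen)} = {have(k1), have(k4)}
  ∪ pre   = {have(k1), have(k4)} ∪ {at(bay), open(d_kitchen_bay)}
          = {at(bay), have(k1), have(k4), open(d_kitchen_bay)}

== RESULT ==
["at(bay)", "have(k1)", "have(k4)", "open(d_kitchen_bay)"]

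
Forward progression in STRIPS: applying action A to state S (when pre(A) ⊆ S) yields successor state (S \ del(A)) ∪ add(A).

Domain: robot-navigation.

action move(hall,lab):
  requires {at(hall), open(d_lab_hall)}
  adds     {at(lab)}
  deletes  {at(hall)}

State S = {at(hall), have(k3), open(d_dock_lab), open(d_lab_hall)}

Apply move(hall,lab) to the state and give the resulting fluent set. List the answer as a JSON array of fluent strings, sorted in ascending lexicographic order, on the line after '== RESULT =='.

Compute (S \ del) ∪ add:
  pre ⊆ S: {at(hall), open(d_lab_hall)} ⊆ S  — applicable
  S \ del = {have(k3), open(d_dock_lab), open(d_lab_hall)}
  ∪ add   = {at(lab), have(k3), open(d_dock_lab), open(d_lab_hall)}

== RESULT ==
["at(lab)", "have(k3)", "open(d_dock_lab)", "open(d_lab_hall)"]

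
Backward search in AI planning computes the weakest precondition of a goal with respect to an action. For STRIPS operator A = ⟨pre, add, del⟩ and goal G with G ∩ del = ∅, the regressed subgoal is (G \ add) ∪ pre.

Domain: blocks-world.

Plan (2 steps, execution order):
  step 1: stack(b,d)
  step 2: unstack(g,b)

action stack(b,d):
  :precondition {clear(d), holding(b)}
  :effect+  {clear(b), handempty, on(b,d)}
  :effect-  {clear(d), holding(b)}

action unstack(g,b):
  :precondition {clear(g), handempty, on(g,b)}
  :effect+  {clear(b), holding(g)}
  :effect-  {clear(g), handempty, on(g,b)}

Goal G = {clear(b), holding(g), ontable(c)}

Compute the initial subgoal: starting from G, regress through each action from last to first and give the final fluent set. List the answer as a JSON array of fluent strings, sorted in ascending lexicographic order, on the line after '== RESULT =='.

Work backward from the goal:
  through step 2 (unstack(g,b)): drop {clear(b), holding(g)}, keep {ontable(c)}, require {clear(g), handempty, on(g,b)}
    → {clear(g), handempty, on(g,b), ontable(c)}
  through step 1 (stack(b,d)): drop {handempty}, keep {clear(g), on(g,b), ontable(c)}, require {clear(d), holding(b)}
    → {clear(d), clear(g), holding(b), on(g,b), ontable(c)}

== RESULT ==
["clear(d)", "clear(g)", "holding(b)", "on(g,b)", "ontable(c)"]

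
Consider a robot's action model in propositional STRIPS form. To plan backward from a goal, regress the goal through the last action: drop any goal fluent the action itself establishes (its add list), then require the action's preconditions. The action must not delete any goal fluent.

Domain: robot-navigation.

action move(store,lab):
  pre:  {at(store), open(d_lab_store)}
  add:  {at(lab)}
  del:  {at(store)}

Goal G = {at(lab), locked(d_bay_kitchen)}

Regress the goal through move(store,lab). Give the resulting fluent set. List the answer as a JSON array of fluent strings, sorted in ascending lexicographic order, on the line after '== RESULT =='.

Regress:
  G ∩ del = {}  (empty — regression defined)
  G \ add = {at(lab), locked(d_bay_kitchen)} \ {at(lab)} = {locked(d_bay_kitchen)}
  ∪ pre   = {locked(d_bay_kitchen)} ∪ {at(store), open(d_lab_store)}
          = {at(store), locked(d_bay_kitchen), open(d_lab_store)}

== RESULT ==
["at(store)", "locked(d_bay_kitchen)", "open(d_lab_store)"]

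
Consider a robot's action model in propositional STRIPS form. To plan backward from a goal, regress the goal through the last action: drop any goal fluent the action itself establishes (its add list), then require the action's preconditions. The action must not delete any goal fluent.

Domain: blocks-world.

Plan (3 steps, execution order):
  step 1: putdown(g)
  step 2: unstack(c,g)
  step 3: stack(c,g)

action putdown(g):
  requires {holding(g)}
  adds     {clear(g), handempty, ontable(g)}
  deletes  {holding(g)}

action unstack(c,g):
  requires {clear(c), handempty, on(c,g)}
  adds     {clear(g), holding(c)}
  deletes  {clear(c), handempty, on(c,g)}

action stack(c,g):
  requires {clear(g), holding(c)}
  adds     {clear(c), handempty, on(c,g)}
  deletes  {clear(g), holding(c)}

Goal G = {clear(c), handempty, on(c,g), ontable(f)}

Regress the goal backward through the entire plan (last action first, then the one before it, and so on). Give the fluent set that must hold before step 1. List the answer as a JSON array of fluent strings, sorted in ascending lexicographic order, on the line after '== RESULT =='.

Work backward from the goal:
  through step 3 (stack(c,g)): drop {clear(c), handempty, on(c,g)}, keep {ontable(f)}, require {clear(g), holding(c)}
    → {clear(g), holding(c), ontable(f)}
  through step 2 (unstack(c,g)): drop {clear(g), holding(c)}, keep {ontable(f)}, require {clear(c), handempty, on(c,g)}
    → {clear(c), handempty, on(c,g), ontable(f)}
  through step 1 (putdown(g)): drop {handempty}, keep {clear(c), on(c,g), ontable(f)}, require {holding(g)}
    → {clear(c), holding(g), on(c,g), ontable(f)}

== RESULT ==
["clear(c)", "holding(g)", "on(c,g)", "ontable(f)"]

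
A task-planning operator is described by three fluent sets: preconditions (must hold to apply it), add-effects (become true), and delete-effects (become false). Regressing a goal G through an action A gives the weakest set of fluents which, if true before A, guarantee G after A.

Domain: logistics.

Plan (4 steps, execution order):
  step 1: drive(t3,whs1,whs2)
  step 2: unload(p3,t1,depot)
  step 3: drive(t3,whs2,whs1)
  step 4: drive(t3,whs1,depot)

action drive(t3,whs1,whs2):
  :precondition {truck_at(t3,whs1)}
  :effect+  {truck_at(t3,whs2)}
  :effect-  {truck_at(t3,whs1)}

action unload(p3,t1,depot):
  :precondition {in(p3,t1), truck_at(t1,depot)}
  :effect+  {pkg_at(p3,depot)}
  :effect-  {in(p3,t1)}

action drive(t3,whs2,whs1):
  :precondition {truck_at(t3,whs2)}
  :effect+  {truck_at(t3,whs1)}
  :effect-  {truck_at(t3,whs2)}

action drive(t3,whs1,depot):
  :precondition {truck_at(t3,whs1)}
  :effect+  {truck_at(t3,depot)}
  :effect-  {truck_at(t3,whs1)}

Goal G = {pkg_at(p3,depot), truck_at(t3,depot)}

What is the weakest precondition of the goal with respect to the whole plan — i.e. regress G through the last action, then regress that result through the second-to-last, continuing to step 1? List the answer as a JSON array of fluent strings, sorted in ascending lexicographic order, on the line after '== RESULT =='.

Regress step by step:
  through step 4 (drive(t3,whs1,depot)): drop {truck_at(t3,depot)}, keep {pkg_at(p3,depot)}, require {truck_at(t3,whs1)}
    → {pkg_at(p3,depot), truck_at(t3,whs1)}
  through step 3 (drive(t3,whs2,whs1)): drop {truck_at(t3,whs1)}, keep {pkg_at(p3,depot)}, require {truck_at(t3,whs2)}
    → {pkg_at(p3,depot), truck_at(t3,whs2)}
  through step 2 (unload(p3,t1,depot)): drop {pkg_at(p3,depot)}, keep {truck_at(t3,whs2)}, require {in(p3,t1), truck_at(t1,depot)}
    → {in(p3,t1), truck_at(t1,depot), truck_at(t3,whs2)}
  through step 1 (drive(t3,whs1,whs2)): drop {truck_at(t3,whs2)}, keep {in(p3,t1), truck_at(t1,depot)}, require {truck_at(t3,whs1)}
    → {in(p3,t1), truck_at(t1,depot), truck_at(t3,whs1)}

== RESULT ==
["in(p3,t1)", "truck_at(t1,depot)", "truck_at(t3,whs1)"]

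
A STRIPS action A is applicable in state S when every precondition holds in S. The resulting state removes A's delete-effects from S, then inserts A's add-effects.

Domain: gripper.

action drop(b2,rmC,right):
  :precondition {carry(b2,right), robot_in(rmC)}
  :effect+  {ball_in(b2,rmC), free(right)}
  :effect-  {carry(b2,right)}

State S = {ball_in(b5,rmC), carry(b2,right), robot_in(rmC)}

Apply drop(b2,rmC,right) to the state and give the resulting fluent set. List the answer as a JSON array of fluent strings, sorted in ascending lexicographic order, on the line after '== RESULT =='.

Compute (S \ del) ∪ add:
  pre ⊆ S: {carry(b2,right), robot_in(rmC)} ⊆ S  — applicable
  S \ del = {ball_in(b5,rmC), robot_in(rmC)}
  ∪ add   = {ball_in(b2,rmC), ball_in(b5,rmC), free(right), robot_in(rmC)}

== RESULT ==
["ball_in(b2,rmC)", "ball_in(b5,rmC)", "free(right)", "robot_in(rmC)"]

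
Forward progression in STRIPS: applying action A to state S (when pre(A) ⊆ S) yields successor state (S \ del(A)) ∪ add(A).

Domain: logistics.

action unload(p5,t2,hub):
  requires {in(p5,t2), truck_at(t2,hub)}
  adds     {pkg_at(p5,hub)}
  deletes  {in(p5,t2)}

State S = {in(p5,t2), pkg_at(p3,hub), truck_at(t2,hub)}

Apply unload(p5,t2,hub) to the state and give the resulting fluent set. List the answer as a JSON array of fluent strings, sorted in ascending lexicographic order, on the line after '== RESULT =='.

Compute (S \ del) ∪ add:
  pre ⊆ S: {in(p5,t2), truck_at(t2,hub)} ⊆ S  — applicable
  S \ del = {pkg_at(p3,hub), truck_at(t2,hub)}
  ∪ add   = {pkg_at(p3,hub), pkg_at(p5,hub), truck_at(t2,hub)}

== RESULT ==
["pkg_at(p3,hub)", "pkg_at(p5,hub)", "truck_at(t2,hub)"]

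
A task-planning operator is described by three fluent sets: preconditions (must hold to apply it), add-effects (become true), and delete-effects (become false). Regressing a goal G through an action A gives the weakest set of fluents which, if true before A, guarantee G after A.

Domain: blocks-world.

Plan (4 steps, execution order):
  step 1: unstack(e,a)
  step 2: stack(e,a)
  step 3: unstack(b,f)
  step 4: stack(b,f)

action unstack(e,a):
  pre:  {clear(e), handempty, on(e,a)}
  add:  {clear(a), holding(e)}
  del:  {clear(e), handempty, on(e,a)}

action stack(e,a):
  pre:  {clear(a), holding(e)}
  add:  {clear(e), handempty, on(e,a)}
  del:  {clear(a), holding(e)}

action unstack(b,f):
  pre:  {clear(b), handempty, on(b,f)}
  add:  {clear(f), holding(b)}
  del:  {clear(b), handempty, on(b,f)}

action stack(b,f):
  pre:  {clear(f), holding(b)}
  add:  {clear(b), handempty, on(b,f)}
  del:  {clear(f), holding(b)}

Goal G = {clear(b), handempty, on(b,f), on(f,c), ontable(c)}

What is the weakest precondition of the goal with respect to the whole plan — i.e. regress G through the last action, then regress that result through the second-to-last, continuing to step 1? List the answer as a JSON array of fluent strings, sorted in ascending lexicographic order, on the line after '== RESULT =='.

Work backward from the goal:
  through step 4 (stack(b,f)): drop {clear(b), handempty, on(b,f)}, keep {on(f,c), ontable(c)}, require {clear(f), holding(b)}
    → {clear(f), holding(b), on(f,c), ontable(c)}
  through step 3 (unstack(b,f)): drop {clear(f), holding(b)}, keep {on(f,c), ontable(c)}, require {clear(b), handempty, on(b,f)}
    → {clear(b), handempty, on(b,f), on(f,c), ontable(c)}
  through step 2 (stack(e,a)): drop {handempty}, keep {clear(b), on(b,f), on(f,c), ontable(c)}, require {clear(a), holding(e)}
    → {clear(a), clear(b), holding(e), on(b,f), on(f,c), ontable(c)}
  through step 1 (unstack(e,a)): drop {clear(a), holding(e)}, keep {clear(b), on(b,f), on(f,c), ontable(c)}, require {clear(e), handempty, on(e,a)}
    → {clear(b), clear(e), handempty, on(b,f), on(e,a), on(f,c), ontable(c)}

== RESULT ==
["clear(b)", "clear(e)", "handempty", "on(b,f)", "on(e,a)", "on(f,c)", "ontable(c)"]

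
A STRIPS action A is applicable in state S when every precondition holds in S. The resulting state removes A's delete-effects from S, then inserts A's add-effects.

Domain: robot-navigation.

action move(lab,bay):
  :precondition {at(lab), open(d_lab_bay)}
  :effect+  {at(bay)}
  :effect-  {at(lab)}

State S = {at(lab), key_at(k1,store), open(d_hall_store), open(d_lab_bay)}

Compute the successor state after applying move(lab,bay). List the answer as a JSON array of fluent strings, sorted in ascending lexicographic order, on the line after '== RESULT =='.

Progress:
  pre ⊆ S: {at(lab), open(d_lab_bay)} ⊆ S  — applicable
  S \ del = {key_at(k1,store), open(d_hall_store), open(d_lab_bay)}
  ∪ add   = {at(bay), key_at(k1,store), open(d_hall_store), open(d_lab_bay)}

== RESULT ==
["at(bay)", "key_at(k1,store)", "open(d_hall_store)", "open(d_lab_bay)"]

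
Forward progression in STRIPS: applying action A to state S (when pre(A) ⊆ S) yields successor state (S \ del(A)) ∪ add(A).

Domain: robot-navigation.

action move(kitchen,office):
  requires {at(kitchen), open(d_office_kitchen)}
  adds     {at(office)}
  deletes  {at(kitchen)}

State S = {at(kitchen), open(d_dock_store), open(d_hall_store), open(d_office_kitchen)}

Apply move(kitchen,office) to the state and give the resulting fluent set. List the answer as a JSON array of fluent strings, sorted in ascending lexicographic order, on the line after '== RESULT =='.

Compute (S \ del) ∪ add:
  pre ⊆ S: {at(kitchen), open(d_office_kitchen)} ⊆ S  — applicable
  S \ del = {open(d_dock_store), open(d_hall_store), open(d_office_kitchen)}
  ∪ add   = {at(office), open(d_dock_store), open(d_hall_store), open(d_office_kitchen)}

== RESULT ==
["at(office)", "open(d_dock_store)", "open(d_hall_store)", "open(d_office_kitchen)"]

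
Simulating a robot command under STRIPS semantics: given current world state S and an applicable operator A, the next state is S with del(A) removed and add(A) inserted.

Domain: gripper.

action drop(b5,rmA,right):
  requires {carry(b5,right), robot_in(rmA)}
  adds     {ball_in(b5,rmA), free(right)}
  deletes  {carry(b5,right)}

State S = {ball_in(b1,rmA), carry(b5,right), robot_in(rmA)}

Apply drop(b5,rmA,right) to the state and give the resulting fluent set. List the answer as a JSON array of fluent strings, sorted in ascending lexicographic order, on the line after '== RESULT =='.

Progress:
  pre ⊆ S: {carry(b5,right), robot_in(rmA)} ⊆ S  — applicable
  S \ del = {ball_in(b1,rmA), robot_in(rmA)}
  ∪ add   = {ball_in(b1,rmA), ball_in(b5,rmA), free(right), robot_in(rmA)}

== RESULT ==
["ball_in(b1,rmA)", "ball_in(b5,rmA)", "free(right)", "robot_in(rmA)"]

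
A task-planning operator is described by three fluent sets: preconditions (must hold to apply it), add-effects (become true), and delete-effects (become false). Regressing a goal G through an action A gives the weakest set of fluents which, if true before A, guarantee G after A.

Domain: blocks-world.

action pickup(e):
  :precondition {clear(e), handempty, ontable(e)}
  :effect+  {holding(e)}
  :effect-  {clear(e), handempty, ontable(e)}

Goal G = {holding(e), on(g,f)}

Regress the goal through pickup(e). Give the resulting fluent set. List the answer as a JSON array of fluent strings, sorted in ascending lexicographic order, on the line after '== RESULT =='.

Compute (G \ add) ∪ pre:
  G ∩ del = {}  (empty — regression defined)
  G \ add = {holding(e), on(g,f)} \ {holding(e)} = {on(g,f)}
  ∪ pre   = {on(g,f)} ∪ {clear(e), handempty, ontable(e)}
          = {clear(e), handempty, on(g,f), ontable(e)}

== RESULT ==
["clear(e)", "handempty", "on(g,f)", "ontable(e)"]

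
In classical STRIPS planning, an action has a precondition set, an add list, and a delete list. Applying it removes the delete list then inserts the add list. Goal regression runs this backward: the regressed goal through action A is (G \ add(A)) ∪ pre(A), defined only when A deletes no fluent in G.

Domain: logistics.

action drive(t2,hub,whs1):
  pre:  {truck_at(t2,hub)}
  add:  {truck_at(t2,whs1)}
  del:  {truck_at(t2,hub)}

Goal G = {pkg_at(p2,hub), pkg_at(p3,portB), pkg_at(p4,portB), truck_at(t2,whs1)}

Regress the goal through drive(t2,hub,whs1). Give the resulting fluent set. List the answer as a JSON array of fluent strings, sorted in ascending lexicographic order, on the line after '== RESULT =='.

Compute (G \ add) ∪ pre:
  G ∩ del = {}  (empty — regression defined)
  G \ add = {pkg_at(p2,hub), pkg_at(p3,portB), pkg_at(p4,portB), truck_at(t2,whs1)} \ {truck_at(t2,whs1)} = {pkg_at(p2,hub), pkg_at(p3,portB), pkg_at(p4,portB)}
  ∪ pre   = {pkg_at(p2,hub), pkg_at(p3,portB), pkg_at(p4,portB)} ∪ {truck_at(t2,hub)}
          = {pkg_at(p2,hub), pkg_at(p3,portB), pkg_at(p4,portB), truck_at(t2,hub)}

== RESULT ==
["pkg_at(p2,hub)", "pkg_at(p3,portB)", "pkg_at(p4,portB)", "truck_at(t2,hub)"]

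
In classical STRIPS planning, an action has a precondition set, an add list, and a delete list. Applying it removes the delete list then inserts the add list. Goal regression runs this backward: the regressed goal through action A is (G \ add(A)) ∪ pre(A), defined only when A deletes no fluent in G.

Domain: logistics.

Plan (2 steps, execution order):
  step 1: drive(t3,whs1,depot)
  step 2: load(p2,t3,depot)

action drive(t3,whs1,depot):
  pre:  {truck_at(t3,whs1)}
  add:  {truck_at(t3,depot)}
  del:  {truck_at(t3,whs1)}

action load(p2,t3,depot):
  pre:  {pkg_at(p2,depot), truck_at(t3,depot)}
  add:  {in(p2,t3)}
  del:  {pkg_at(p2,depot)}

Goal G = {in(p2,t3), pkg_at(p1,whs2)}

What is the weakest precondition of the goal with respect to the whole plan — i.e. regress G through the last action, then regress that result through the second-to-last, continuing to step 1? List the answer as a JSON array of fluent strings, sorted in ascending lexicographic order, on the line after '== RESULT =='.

Work backward from the goal:
  through step 2 (load(p2,t3,depot)): drop {in(p2,t3)}, keep {pkg_at(p1,whs2)}, require {pkg_at(p2,depot), truck_at(t3,depot)}
    → {pkg_at(p1,whs2), pkg_at(p2,depot), truck_at(t3,depot)}
  through step 1 (drive(t3,whs1,depot)): drop {truck_at(t3,depot)}, keep {pkg_at(p1,whs2), pkg_at(p2,depot)}, require {truck_at(t3,whs1)}
    → {pkg_at(p1,whs2), pkg_at(p2,depot), truck_at(t3,whs1)}

== RESULT ==
["pkg_at(p1,whs2)", "pkg_at(p2,depot)", "truck_at(t3,whs1)"]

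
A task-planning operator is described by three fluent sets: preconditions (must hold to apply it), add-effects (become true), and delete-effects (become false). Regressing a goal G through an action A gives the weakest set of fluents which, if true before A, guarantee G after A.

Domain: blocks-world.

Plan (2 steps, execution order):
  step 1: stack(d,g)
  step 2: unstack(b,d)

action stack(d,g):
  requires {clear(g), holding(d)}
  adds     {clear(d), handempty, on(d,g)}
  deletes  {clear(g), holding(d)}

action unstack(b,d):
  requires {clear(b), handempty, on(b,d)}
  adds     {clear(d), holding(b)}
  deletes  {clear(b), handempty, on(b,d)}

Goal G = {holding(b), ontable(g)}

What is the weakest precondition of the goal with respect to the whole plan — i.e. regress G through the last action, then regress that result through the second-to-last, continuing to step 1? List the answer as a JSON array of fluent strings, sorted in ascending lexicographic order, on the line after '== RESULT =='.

Regress step by step:
  through step 2 (unstack(b,d)): drop {holding(b)}, keep {ontable(g)}, require {clear(b), handempty, on(b,d)}
    → {clear(b), handempty, on(b,d), ontable(g)}
  through step 1 (stack(d,g)): drop {handempty}, keep {clear(b), on(b,d), ontable(g)}, require {clear(g), holding(d)}
    → {clear(b), clear(g), holding(d), on(b,d), ontable(g)}

== RESULT ==
["clear(b)", "clear(g)", "holding(d)", "on(b,d)", "ontable(g)"]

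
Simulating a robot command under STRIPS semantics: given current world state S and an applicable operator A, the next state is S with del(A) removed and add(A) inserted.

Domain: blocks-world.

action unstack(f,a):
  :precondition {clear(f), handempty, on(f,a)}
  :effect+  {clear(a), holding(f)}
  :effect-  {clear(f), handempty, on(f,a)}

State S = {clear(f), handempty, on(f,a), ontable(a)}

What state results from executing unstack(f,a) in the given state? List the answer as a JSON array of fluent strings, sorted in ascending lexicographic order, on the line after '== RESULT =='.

Compute (S \ del) ∪ add:
  pre ⊆ S: {clear(f), handempty, on(f,a)} ⊆ S  — applicable
  S \ del = {ontable(a)}
  ∪ add   = {clear(a), holding(f), ontable(a)}

== RESULT ==
["clear(a)", "holding(f)", "ontable(a)"]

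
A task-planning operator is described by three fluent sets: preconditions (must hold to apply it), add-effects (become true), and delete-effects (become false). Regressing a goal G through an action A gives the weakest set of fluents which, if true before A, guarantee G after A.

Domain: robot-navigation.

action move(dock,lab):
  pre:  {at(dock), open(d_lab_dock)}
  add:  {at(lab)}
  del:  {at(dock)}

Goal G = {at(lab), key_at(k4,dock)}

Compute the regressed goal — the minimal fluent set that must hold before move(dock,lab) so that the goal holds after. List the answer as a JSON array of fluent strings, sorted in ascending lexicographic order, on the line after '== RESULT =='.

Compute (G \ add) ∪ pre:
  G ∩ del = {}  (empty — regression defined)
  G \ add = {at(lab), key_at(k4,dock)} \ {at(lab)} = {key_at(k4,dock)}
  ∪ pre   = {key_at(k4,dock)} ∪ {at(dock), open(d_lab_dock)}
          = {at(dock), key_at(k4,dock), open(d_lab_dock)}

== RESULT ==
["at(dock)", "key_at(k4,dock)", "open(d_lab_dock)"]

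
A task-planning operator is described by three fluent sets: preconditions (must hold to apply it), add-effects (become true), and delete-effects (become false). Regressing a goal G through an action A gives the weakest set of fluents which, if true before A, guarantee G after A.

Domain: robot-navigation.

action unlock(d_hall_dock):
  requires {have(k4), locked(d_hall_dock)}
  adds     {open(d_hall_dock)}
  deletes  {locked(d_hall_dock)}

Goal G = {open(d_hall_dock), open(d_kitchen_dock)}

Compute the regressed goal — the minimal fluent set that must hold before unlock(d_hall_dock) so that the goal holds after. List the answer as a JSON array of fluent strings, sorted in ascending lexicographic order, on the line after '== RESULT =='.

Regress:
  G ∩ del = {}  (empty — regression defined)
  G \ add = {open(d_hall_dock), open(d_kitchen_dock)} \ {open(d_hall_dock)} = {open(d_kitchen_dock)}
  ∪ pre   = {open(d_kitchen_dock)} ∪ {have(k4), locked(d_hall_dock)}
          = {have(k4), locked(d_hall_dock), open(d_kitchen_dock)}

== RESULT ==
["have(k4)", "locked(d_hall_dock)", "open(d_kitchen_dock)"]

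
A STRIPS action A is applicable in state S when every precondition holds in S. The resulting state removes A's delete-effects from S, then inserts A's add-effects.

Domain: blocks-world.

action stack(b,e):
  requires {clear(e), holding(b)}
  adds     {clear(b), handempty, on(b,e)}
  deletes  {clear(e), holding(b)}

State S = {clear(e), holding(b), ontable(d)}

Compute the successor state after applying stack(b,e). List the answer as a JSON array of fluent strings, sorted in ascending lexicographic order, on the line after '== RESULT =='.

Progress:
  pre ⊆ S: {clear(e), holding(b)} ⊆ S  — applicable
  S \ del = {ontable(d)}
  ∪ add   = {clear(b), handempty, on(b,e), ontable(d)}

== RESULT ==
["clear(b)", "handempty", "on(b,e)", "ontable(d)"]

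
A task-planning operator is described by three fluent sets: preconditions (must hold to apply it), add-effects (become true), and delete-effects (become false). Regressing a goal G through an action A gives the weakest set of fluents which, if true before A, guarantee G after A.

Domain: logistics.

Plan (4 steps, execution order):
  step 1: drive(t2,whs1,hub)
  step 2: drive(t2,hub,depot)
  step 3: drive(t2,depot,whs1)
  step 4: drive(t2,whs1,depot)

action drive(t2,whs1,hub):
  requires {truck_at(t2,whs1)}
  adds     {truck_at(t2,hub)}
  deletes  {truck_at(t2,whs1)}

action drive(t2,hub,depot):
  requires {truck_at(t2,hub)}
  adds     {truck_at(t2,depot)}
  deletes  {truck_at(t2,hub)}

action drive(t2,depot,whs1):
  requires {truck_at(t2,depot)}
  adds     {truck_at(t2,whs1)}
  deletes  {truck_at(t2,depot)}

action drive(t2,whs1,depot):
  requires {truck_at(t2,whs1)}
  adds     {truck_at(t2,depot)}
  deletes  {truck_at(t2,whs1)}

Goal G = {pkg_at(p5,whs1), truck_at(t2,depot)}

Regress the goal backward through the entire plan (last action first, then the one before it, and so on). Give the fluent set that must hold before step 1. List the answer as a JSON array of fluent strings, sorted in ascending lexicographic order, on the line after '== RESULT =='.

Regress step by step:
  through step 4 (drive(t2,whs1,depot)): drop {truck_at(t2,depot)}, keep {pkg_at(p5,whs1)}, require {truck_at(t2,whs1)}
    → {pkg_at(p5,whs1), truck_at(t2,whs1)}
  through step 3 (drive(t2,depot,whs1)): drop {truck_at(t2,whs1)}, keep {pkg_at(p5,whs1)}, require {truck_at(t2,depot)}
    → {pkg_at(p5,whs1), truck_at(t2,depot)}
  through step 2 (drive(t2,hub,depot)): drop {truck_at(t2,depot)}, keep {pkg_at(p5,whs1)}, require {truck_at(t2,hub)}
    → {pkg_at(p5,whs1), truck_at(t2,hub)}
  through step 1 (drive(t2,whs1,hub)): drop {truck_at(t2,hub)}, keep {pkg_at(p5,whs1)}, require {truck_at(t2,whs1)}
    → {pkg_at(p5,whs1), truck_at(t2,whs1)}

== RESULT ==
["pkg_at(p5,whs1)", "truck_at(t2,whs1)"]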